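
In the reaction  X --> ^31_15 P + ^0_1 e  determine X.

S-31

Conserve mass number: A = 31 + 0, so A = 31.
Conserve atomic number: Z = 15 + 1, so Z = 16.
Z = 16 is sulfur, so the species is ^31_16 S.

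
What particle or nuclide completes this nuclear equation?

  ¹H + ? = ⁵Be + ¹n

Conserve mass number: 1 + A = 5 + 1, so A = 5.
Conserve atomic number: 1 + Z = 4 + 0, so Z = 3.
Z = 3 is lithium, so the species is ⁵Li.

Li-5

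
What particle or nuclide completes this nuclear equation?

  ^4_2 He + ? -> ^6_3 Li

deuteron

Conserve mass number: 4 + A = 6, so A = 2.
Conserve atomic number: 2 + Z = 3, so Z = 1.
A = 2 and Z = 1 is ^2_1 H — a deuteron.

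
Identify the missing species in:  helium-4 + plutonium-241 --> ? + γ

Cm-245

Conserve mass number: 4 + 241 = A + 0, so A = 245.
Conserve atomic number: 2 + 94 = Z + 0, so Z = 96.
Z = 96 is curium, so the species is curium-245.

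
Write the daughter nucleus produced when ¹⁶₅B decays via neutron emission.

Neutron emission: mass number changes by -1, atomic number by +0.
A: 16 − 1 = 15; Z: 5 = 5.
Z = 5 is boron, so the daughter is ¹⁵₅B.

B-15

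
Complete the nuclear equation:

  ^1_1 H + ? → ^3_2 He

deuteron

Conserve mass number: 1 + A = 3, so A = 2.
Conserve atomic number: 1 + Z = 2, so Z = 1.
A = 2 and Z = 1 is ^2_1 H — a deuteron.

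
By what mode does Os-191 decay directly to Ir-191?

beta-minus decay

ΔA = 191 − 191 = 0; ΔZ = 77 − 76 = +1.
A is unchanged and Z rises by 1 — a neutron has become a proton (β⁻ decay).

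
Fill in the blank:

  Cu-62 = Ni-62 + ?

positron

Conserve mass number: 62 = 62 + A, so A = 0.
Conserve atomic number: 29 = 28 + Z, so Z = 1.
A = 0 and Z = 1 is e⁺ — a positron.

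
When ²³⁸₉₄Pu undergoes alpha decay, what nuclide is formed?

Alpha decay: mass number changes by -4, atomic number by -2.
A: 238 − 4 = 234; Z: 94 − 2 = 92.
Z = 92 is uranium, so the daughter is ²³⁴₉₂U.

U-234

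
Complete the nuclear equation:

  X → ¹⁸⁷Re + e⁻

W-187

Conserve mass number: A = 187 + 0, so A = 187.
Conserve atomic number: Z = 75 − 1, so Z = 74.
Z = 74 is tungsten, so the species is ¹⁸⁷W.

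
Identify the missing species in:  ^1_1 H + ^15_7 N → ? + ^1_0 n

Conserve mass number: 1 + 15 = A + 1, so A = 15.
Conserve atomic number: 1 + 7 = Z + 0, so Z = 8.
Z = 8 is oxygen, so the species is ^15_8 O.

O-15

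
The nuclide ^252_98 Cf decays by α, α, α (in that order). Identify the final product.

Start: (A, Z) = (252, 98).
After α: (248, 96).
After α: (244, 94).
After α: (240, 92).
Z = 92 is uranium.

U-240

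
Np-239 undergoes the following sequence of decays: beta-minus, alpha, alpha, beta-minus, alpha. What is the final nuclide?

Start: (A, Z) = (239, 93).
After β⁻: (239, 94).
After α: (235, 92).
After α: (231, 90).
After β⁻: (231, 91).
After α: (227, 89).
Z = 89 is actinium.

Ac-227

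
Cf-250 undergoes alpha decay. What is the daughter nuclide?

Alpha decay: mass number changes by -4, atomic number by -2.
A: 250 − 4 = 246; Z: 98 − 2 = 96.
Z = 96 is curium, so the daughter is Cm-246.

Cm-246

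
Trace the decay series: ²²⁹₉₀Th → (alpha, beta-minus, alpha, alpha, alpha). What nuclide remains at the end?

Start: (A, Z) = (229, 90).
After α: (225, 88).
After β⁻: (225, 89).
After α: (221, 87).
After α: (217, 85).
After α: (213, 83).
Z = 83 is bismuth.

Bi-213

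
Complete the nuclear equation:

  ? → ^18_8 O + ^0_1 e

F-18

Conserve mass number: A = 18 + 0, so A = 18.
Conserve atomic number: Z = 8 + 1, so Z = 9.
Z = 9 is fluorine, so the species is ^18_9 F.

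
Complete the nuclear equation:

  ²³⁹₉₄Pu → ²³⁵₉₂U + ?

alpha particle

Conserve mass number: 239 = 235 + A, so A = 4.
Conserve atomic number: 94 = 92 + Z, so Z = 2.
A = 4 and Z = 2 is ⁴₂He — an alpha particle.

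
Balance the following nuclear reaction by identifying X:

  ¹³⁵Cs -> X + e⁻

Conserve mass number: 135 = A + 0, so A = 135.
Conserve atomic number: 55 = Z − 1, so Z = 56.
Z = 56 is barium, so the species is ¹³⁵Ba.

Ba-135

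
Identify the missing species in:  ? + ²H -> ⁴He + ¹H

Conserve mass number: A + 2 = 4 + 1, so A = 3.
Conserve atomic number: Z + 1 = 2 + 1, so Z = 2.
Z = 2 is helium, so the species is ³He.

He-3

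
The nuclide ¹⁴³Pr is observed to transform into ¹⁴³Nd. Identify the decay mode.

beta-minus decay

ΔA = 143 − 143 = 0; ΔZ = 60 − 59 = +1.
A is unchanged and Z rises by 1 — a neutron has become a proton (β⁻ decay).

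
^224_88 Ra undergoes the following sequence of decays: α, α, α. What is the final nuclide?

Pb-212

Start: (A, Z) = (224, 88).
After α: (220, 86).
After α: (216, 84).
After α: (212, 82).
Z = 82 is lead.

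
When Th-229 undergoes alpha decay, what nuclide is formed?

Ra-225

Alpha decay: mass number changes by -4, atomic number by -2.
A: 229 − 4 = 225; Z: 90 − 2 = 88.
Z = 88 is radium, so the daughter is Ra-225.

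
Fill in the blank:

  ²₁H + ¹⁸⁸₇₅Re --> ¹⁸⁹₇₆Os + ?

Conserve mass number: 2 + 188 = 189 + A, so A = 1.
Conserve atomic number: 1 + 75 = 76 + Z, so Z = 0.
A = 1 and Z = 0 is ¹₀n — a neutron.

neutron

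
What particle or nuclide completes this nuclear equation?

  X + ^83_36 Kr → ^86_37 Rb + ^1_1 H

Conserve mass number: A + 83 = 86 + 1, so A = 4.
Conserve atomic number: Z + 36 = 37 + 1, so Z = 2.
A = 4 and Z = 2 is ^4_2 He — an alpha particle.

alpha particle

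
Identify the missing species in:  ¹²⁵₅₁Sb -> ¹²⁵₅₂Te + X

beta-minus particle

Conserve mass number: 125 = 125 + A, so A = 0.
Conserve atomic number: 51 = 52 + Z, so Z = -1.
A = 0 and Z = -1 is ⁰₋₁e — a beta-minus particle.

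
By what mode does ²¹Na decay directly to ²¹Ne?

beta-plus decay or electron capture

ΔA = 21 − 21 = 0; ΔZ = 10 − 11 = -1.
A is unchanged and Z drops by 1 — a proton has become a neutron (β⁺ emission or electron capture).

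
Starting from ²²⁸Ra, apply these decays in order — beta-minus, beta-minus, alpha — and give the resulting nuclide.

Start: (A, Z) = (228, 88).
After β⁻: (228, 89).
After β⁻: (228, 90).
After α: (224, 88).
Z = 88 is radium.

Ra-224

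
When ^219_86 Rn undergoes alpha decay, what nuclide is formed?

Alpha decay: mass number changes by -4, atomic number by -2.
A: 219 − 4 = 215; Z: 86 − 2 = 84.
Z = 84 is polonium, so the daughter is ^215_84 Po.

Po-215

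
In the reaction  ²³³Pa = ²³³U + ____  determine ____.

Conserve mass number: 233 = 233 + A, so A = 0.
Conserve atomic number: 91 = 92 + Z, so Z = -1.
A = 0 and Z = -1 is e⁻ — a beta-minus particle.

beta-minus particle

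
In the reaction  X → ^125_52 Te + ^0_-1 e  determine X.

Conserve mass number: A = 125 + 0, so A = 125.
Conserve atomic number: Z = 52 − 1, so Z = 51.
Z = 51 is antimony, so the species is ^125_51 Sb.

Sb-125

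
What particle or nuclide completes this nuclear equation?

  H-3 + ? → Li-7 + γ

Conserve mass number: 3 + A = 7 + 0, so A = 4.
Conserve atomic number: 1 + Z = 3 + 0, so Z = 2.
A = 4 and Z = 2 is He-4 — an alpha particle.

alpha particle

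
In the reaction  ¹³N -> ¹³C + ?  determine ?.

Conserve mass number: 13 = 13 + A, so A = 0.
Conserve atomic number: 7 = 6 + Z, so Z = 1.
A = 0 and Z = 1 is e⁺ — a positron.

positron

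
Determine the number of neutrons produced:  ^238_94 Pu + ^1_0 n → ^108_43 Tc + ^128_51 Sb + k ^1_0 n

3

Conserve mass number: 239 = 108 + 128 + k, so k = 239 − 236 = 3.
Check atomic number: 94 = 43 + 51 + 0 = 94. ✓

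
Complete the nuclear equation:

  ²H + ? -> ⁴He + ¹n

triton

Conserve mass number: 2 + A = 4 + 1, so A = 3.
Conserve atomic number: 1 + Z = 2 + 0, so Z = 1.
A = 3 and Z = 1 is ³H — a triton.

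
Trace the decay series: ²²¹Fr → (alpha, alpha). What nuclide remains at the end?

Bi-213

Start: (A, Z) = (221, 87).
After α: (217, 85).
After α: (213, 83).
Z = 83 is bismuth.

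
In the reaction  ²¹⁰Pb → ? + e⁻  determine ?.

Conserve mass number: 210 = A + 0, so A = 210.
Conserve atomic number: 82 = Z − 1, so Z = 83.
Z = 83 is bismuth, so the species is ²¹⁰Bi.

Bi-210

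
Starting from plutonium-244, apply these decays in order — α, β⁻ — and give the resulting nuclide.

Np-240

Start: (A, Z) = (244, 94).
After α: (240, 92).
After β⁻: (240, 93).
Z = 93 is neptunium.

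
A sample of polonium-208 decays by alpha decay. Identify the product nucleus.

Alpha decay: mass number changes by -4, atomic number by -2.
A: 208 − 4 = 204; Z: 84 − 2 = 82.
Z = 82 is lead, so the daughter is lead-204.

Pb-204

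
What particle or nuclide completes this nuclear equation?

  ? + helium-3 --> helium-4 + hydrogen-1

Conserve mass number: A + 3 = 4 + 1, so A = 2.
Conserve atomic number: Z + 2 = 2 + 1, so Z = 1.
A = 2 and Z = 1 is hydrogen-2 — a deuteron.

deuteron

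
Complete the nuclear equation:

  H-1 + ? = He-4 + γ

triton

Conserve mass number: 1 + A = 4 + 0, so A = 3.
Conserve atomic number: 1 + Z = 2 + 0, so Z = 1.
A = 3 and Z = 1 is H-3 — a triton.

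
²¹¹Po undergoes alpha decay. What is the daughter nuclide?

Pb-207

Alpha decay: mass number changes by -4, atomic number by -2.
A: 211 − 4 = 207; Z: 84 − 2 = 82.
Z = 82 is lead, so the daughter is ²⁰⁷Pb.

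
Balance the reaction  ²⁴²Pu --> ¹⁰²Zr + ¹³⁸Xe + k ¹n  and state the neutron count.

Conserve mass number: 242 = 102 + 138 + k, so k = 242 − 240 = 2.
Check atomic number: 94 = 40 + 54 + 0 = 94. ✓

2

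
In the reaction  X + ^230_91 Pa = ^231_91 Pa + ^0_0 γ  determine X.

Conserve mass number: A + 230 = 231 + 0, so A = 1.
Conserve atomic number: Z + 91 = 91 + 0, so Z = 0.
A = 1 and Z = 0 is ^1_0 n — a neutron.

neutron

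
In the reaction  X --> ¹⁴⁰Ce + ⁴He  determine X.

Conserve mass number: A = 140 + 4, so A = 144.
Conserve atomic number: Z = 58 + 2, so Z = 60.
Z = 60 is neodymium, so the species is ¹⁴⁴Nd.

Nd-144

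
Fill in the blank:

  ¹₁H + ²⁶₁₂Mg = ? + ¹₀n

Al-26

Conserve mass number: 1 + 26 = A + 1, so A = 26.
Conserve atomic number: 1 + 12 = Z + 0, so Z = 13.
Z = 13 is aluminium, so the species is ²⁶₁₃Al.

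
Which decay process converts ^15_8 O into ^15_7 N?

ΔA = 15 − 15 = 0; ΔZ = 7 − 8 = -1.
A is unchanged and Z drops by 1 — a proton has become a neutron (β⁺ emission or electron capture).

beta-plus decay or electron capture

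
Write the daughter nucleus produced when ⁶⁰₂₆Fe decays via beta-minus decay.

Co-60

Beta-minus decay: mass number changes by +0, atomic number by +1.
A: 60 = 60; Z: 26 + 1 = 27.
Z = 27 is cobalt, so the daughter is ⁶⁰₂₇Co.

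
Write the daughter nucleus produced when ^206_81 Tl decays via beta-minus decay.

Pb-206

Beta-minus decay: mass number changes by +0, atomic number by +1.
A: 206 = 206; Z: 81 + 1 = 82.
Z = 82 is lead, so the daughter is ^206_82 Pb.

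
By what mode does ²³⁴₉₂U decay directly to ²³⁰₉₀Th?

ΔA = 230 − 234 = -4; ΔZ = 90 − 92 = -2.
A drops by 4 and Z drops by 2 — the signature of alpha emission.

alpha decay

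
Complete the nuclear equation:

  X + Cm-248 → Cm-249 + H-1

deuteron

Conserve mass number: A + 248 = 249 + 1, so A = 2.
Conserve atomic number: Z + 96 = 96 + 1, so Z = 1.
A = 2 and Z = 1 is H-2 — a deuteron.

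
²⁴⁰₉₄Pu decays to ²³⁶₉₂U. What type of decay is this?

alpha decay

ΔA = 236 − 240 = -4; ΔZ = 92 − 94 = -2.
A drops by 4 and Z drops by 2 — the signature of alpha emission.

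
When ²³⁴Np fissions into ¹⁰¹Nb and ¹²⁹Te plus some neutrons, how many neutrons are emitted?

4

Conserve mass number: 234 = 101 + 129 + k, so k = 234 − 230 = 4.
Check atomic number: 93 = 41 + 52 + 0 = 93. ✓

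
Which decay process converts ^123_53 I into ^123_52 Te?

beta-plus decay or electron capture

ΔA = 123 − 123 = 0; ΔZ = 52 − 53 = -1.
A is unchanged and Z drops by 1 — a proton has become a neutron (β⁺ emission or electron capture).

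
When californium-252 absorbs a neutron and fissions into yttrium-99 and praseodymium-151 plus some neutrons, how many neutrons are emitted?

Conserve mass number: 253 = 99 + 151 + k, so k = 253 − 250 = 3.
Check atomic number: 98 = 39 + 59 + 0 = 98. ✓

3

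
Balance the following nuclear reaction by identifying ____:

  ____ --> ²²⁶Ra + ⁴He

Conserve mass number: A = 226 + 4, so A = 230.
Conserve atomic number: Z = 88 + 2, so Z = 90.
Z = 90 is thorium, so the species is ²³⁰Th.

Th-230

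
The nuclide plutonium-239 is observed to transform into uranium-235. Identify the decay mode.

ΔA = 235 − 239 = -4; ΔZ = 92 − 94 = -2.
A drops by 4 and Z drops by 2 — the signature of alpha emission.

alpha decay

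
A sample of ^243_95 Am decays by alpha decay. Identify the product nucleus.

Np-239

Alpha decay: mass number changes by -4, atomic number by -2.
A: 243 − 4 = 239; Z: 95 − 2 = 93.
Z = 93 is neptunium, so the daughter is ^239_93 Np.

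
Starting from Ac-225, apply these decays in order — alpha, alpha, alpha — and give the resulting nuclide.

Start: (A, Z) = (225, 89).
After α: (221, 87).
After α: (217, 85).
After α: (213, 83).
Z = 83 is bismuth.

Bi-213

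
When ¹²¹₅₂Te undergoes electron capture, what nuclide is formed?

Electron capture: mass number changes by +0, atomic number by -1.
A: 121 = 121; Z: 52 − 1 = 51.
Z = 51 is antimony, so the daughter is ¹²¹₅₁Sb.

Sb-121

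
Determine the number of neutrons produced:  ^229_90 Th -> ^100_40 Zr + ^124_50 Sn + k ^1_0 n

Conserve mass number: 229 = 100 + 124 + k, so k = 229 − 224 = 5.
Check atomic number: 90 = 40 + 50 + 0 = 90. ✓

5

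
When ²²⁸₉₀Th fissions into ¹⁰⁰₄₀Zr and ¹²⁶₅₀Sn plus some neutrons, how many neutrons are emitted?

2

Conserve mass number: 228 = 100 + 126 + k, so k = 228 − 226 = 2.
Check atomic number: 90 = 40 + 50 + 0 = 90. ✓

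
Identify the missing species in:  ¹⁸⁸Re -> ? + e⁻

Os-188

Conserve mass number: 188 = A + 0, so A = 188.
Conserve atomic number: 75 = Z − 1, so Z = 76.
Z = 76 is osmium, so the species is ¹⁸⁸Os.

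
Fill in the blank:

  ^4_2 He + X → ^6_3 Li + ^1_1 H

Conserve mass number: 4 + A = 6 + 1, so A = 3.
Conserve atomic number: 2 + Z = 3 + 1, so Z = 2.
Z = 2 is helium, so the species is ^3_2 He.

He-3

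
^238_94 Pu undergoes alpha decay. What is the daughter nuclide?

U-234

Alpha decay: mass number changes by -4, atomic number by -2.
A: 238 − 4 = 234; Z: 94 − 2 = 92.
Z = 92 is uranium, so the daughter is ^234_92 U.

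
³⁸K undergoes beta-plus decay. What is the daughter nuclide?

Beta-plus decay: mass number changes by +0, atomic number by -1.
A: 38 = 38; Z: 19 − 1 = 18.
Z = 18 is argon, so the daughter is ³⁸Ar.

Ar-38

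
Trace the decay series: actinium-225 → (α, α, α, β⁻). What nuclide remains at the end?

Start: (A, Z) = (225, 89).
After α: (221, 87).
After α: (217, 85).
After α: (213, 83).
After β⁻: (213, 84).
Z = 84 is polonium.

Po-213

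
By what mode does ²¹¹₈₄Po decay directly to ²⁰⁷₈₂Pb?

alpha decay

ΔA = 207 − 211 = -4; ΔZ = 82 − 84 = -2.
A drops by 4 and Z drops by 2 — the signature of alpha emission.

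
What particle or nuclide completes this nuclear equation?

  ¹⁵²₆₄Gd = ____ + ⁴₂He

Sm-148

Conserve mass number: 152 = A + 4, so A = 148.
Conserve atomic number: 64 = Z + 2, so Z = 62.
Z = 62 is samarium, so the species is ¹⁴⁸₆₂Sm.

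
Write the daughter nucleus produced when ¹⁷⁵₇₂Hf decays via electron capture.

Lu-175

Electron capture: mass number changes by +0, atomic number by -1.
A: 175 = 175; Z: 72 − 1 = 71.
Z = 71 is lutetium, so the daughter is ¹⁷⁵₇₁Lu.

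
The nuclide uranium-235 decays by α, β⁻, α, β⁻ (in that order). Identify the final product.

Start: (A, Z) = (235, 92).
After α: (231, 90).
After β⁻: (231, 91).
After α: (227, 89).
After β⁻: (227, 90).
Z = 90 is thorium.

Th-227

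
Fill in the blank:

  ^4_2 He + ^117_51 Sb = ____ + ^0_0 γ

Conserve mass number: 4 + 117 = A + 0, so A = 121.
Conserve atomic number: 2 + 51 = Z + 0, so Z = 53.
Z = 53 is iodine, so the species is ^121_53 I.

I-121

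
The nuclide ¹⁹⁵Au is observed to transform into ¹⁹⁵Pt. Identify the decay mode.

beta-plus decay or electron capture

ΔA = 195 − 195 = 0; ΔZ = 78 − 79 = -1.
A is unchanged and Z drops by 1 — a proton has become a neutron (β⁺ emission or electron capture).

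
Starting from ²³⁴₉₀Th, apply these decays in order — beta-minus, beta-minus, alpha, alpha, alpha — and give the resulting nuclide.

Rn-222

Start: (A, Z) = (234, 90).
After β⁻: (234, 91).
After β⁻: (234, 92).
After α: (230, 90).
After α: (226, 88).
After α: (222, 86).
Z = 86 is radon.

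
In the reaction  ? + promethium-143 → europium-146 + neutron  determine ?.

Conserve mass number: A + 143 = 146 + 1, so A = 4.
Conserve atomic number: Z + 61 = 63 + 0, so Z = 2.
A = 4 and Z = 2 is helium-4 — an alpha particle.

alpha particle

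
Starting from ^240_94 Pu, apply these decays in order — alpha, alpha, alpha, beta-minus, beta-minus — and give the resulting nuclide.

Start: (A, Z) = (240, 94).
After α: (236, 92).
After α: (232, 90).
After α: (228, 88).
After β⁻: (228, 89).
After β⁻: (228, 90).
Z = 90 is thorium.

Th-228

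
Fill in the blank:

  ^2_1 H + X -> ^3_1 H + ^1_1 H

deuteron

Conserve mass number: 2 + A = 3 + 1, so A = 2.
Conserve atomic number: 1 + Z = 1 + 1, so Z = 1.
A = 2 and Z = 1 is ^2_1 H — a deuteron.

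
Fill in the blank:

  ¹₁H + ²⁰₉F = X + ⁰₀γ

Ne-21

Conserve mass number: 1 + 20 = A + 0, so A = 21.
Conserve atomic number: 1 + 9 = Z + 0, so Z = 10.
Z = 10 is neon, so the species is ²¹₁₀Ne.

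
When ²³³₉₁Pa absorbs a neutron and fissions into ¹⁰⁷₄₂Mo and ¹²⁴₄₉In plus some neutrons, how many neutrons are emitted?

3

Conserve mass number: 234 = 107 + 124 + k, so k = 234 − 231 = 3.
Check atomic number: 91 = 42 + 49 + 0 = 91. ✓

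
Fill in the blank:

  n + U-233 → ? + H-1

Pa-233

Conserve mass number: 1 + 233 = A + 1, so A = 233.
Conserve atomic number: 0 + 92 = Z + 1, so Z = 91.
Z = 91 is protactinium, so the species is Pa-233.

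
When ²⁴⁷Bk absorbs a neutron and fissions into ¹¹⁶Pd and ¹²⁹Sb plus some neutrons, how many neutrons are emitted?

Conserve mass number: 248 = 116 + 129 + k, so k = 248 − 245 = 3.
Check atomic number: 97 = 46 + 51 + 0 = 97. ✓

3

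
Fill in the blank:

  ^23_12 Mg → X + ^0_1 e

Na-23

Conserve mass number: 23 = A + 0, so A = 23.
Conserve atomic number: 12 = Z + 1, so Z = 11.
Z = 11 is sodium, so the species is ^23_11 Na.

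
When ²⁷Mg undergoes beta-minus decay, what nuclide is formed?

Beta-minus decay: mass number changes by +0, atomic number by +1.
A: 27 = 27; Z: 12 + 1 = 13.
Z = 13 is aluminium, so the daughter is ²⁷Al.

Al-27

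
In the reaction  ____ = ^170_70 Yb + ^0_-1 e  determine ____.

Conserve mass number: A = 170 + 0, so A = 170.
Conserve atomic number: Z = 70 − 1, so Z = 69.
Z = 69 is thulium, so the species is ^170_69 Tm.

Tm-170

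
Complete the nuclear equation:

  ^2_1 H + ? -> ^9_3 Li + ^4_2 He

Conserve mass number: 2 + A = 9 + 4, so A = 11.
Conserve atomic number: 1 + Z = 3 + 2, so Z = 4.
Z = 4 is beryllium, so the species is ^11_4 Be.

Be-11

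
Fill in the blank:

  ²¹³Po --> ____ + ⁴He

Conserve mass number: 213 = A + 4, so A = 209.
Conserve atomic number: 84 = Z + 2, so Z = 82.
Z = 82 is lead, so the species is ²⁰⁹Pb.

Pb-209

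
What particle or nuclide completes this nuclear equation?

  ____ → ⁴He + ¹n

Conserve mass number: A = 4 + 1, so A = 5.
Conserve atomic number: Z = 2 + 0, so Z = 2.
Z = 2 is helium, so the species is ⁵He.

He-5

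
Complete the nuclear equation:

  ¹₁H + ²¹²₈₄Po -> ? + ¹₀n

Conserve mass number: 1 + 212 = A + 1, so A = 212.
Conserve atomic number: 1 + 84 = Z + 0, so Z = 85.
Z = 85 is astatine, so the species is ²¹²₈₅At.

At-212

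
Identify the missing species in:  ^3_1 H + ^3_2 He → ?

Conserve mass number: 3 + 3 = A, so A = 6.
Conserve atomic number: 1 + 2 = Z, so Z = 3.
Z = 3 is lithium, so the species is ^6_3 Li.

Li-6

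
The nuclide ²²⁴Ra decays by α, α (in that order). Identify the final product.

Start: (A, Z) = (224, 88).
After α: (220, 86).
After α: (216, 84).
Z = 84 is polonium.

Po-216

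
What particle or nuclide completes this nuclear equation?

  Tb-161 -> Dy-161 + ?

beta-minus particle

Conserve mass number: 161 = 161 + A, so A = 0.
Conserve atomic number: 65 = 66 + Z, so Z = -1.
A = 0 and Z = -1 is e⁻ — a beta-minus particle.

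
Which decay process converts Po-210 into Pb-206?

alpha decay

ΔA = 206 − 210 = -4; ΔZ = 82 − 84 = -2.
A drops by 4 and Z drops by 2 — the signature of alpha emission.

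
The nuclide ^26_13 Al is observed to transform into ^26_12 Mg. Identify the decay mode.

beta-plus decay or electron capture

ΔA = 26 − 26 = 0; ΔZ = 12 − 13 = -1.
A is unchanged and Z drops by 1 — a proton has become a neutron (β⁺ emission or electron capture).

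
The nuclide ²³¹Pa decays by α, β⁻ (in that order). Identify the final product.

Start: (A, Z) = (231, 91).
After α: (227, 89).
After β⁻: (227, 90).
Z = 90 is thorium.

Th-227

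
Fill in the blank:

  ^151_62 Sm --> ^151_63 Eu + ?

beta-minus particle

Conserve mass number: 151 = 151 + A, so A = 0.
Conserve atomic number: 62 = 63 + Z, so Z = -1.
A = 0 and Z = -1 is ^0_-1 e — a beta-minus particle.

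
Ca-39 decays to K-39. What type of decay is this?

beta-plus decay or electron capture

ΔA = 39 − 39 = 0; ΔZ = 19 − 20 = -1.
A is unchanged and Z drops by 1 — a proton has become a neutron (β⁺ emission or electron capture).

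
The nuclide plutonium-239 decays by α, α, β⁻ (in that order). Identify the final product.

Pa-231

Start: (A, Z) = (239, 94).
After α: (235, 92).
After α: (231, 90).
After β⁻: (231, 91).
Z = 91 is protactinium.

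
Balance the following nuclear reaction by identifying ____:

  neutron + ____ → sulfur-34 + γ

S-33

Conserve mass number: 1 + A = 34 + 0, so A = 33.
Conserve atomic number: 0 + Z = 16 + 0, so Z = 16.
Z = 16 is sulfur, so the species is sulfur-33.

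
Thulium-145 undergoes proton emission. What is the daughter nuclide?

Er-144

Proton emission: mass number changes by -1, atomic number by -1.
A: 145 − 1 = 144; Z: 69 − 1 = 68.
Z = 68 is erbium, so the daughter is erbium-144.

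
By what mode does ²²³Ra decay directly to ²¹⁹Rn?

ΔA = 219 − 223 = -4; ΔZ = 86 − 88 = -2.
A drops by 4 and Z drops by 2 — the signature of alpha emission.

alpha decay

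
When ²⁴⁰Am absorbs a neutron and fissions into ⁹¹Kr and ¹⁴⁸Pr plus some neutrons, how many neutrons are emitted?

Conserve mass number: 241 = 91 + 148 + k, so k = 241 − 239 = 2.
Check atomic number: 95 = 36 + 59 + 0 = 95. ✓

2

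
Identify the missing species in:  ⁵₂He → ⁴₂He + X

Conserve mass number: 5 = 4 + A, so A = 1.
Conserve atomic number: 2 = 2 + Z, so Z = 0.
A = 1 and Z = 0 is ¹₀n — a neutron.

neutron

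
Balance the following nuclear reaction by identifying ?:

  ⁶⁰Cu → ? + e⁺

Ni-60

Conserve mass number: 60 = A + 0, so A = 60.
Conserve atomic number: 29 = Z + 1, so Z = 28.
Z = 28 is nickel, so the species is ⁶⁰Ni.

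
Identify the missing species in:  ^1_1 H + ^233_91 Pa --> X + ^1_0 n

Conserve mass number: 1 + 233 = A + 1, so A = 233.
Conserve atomic number: 1 + 91 = Z + 0, so Z = 92.
Z = 92 is uranium, so the species is ^233_92 U.

U-233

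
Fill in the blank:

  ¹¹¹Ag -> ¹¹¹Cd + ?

Conserve mass number: 111 = 111 + A, so A = 0.
Conserve atomic number: 47 = 48 + Z, so Z = -1.
A = 0 and Z = -1 is e⁻ — a beta-minus particle.

beta-minus particle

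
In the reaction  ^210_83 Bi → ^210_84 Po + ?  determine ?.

beta-minus particle

Conserve mass number: 210 = 210 + A, so A = 0.
Conserve atomic number: 83 = 84 + Z, so Z = -1.
A = 0 and Z = -1 is ^0_-1 e — a beta-minus particle.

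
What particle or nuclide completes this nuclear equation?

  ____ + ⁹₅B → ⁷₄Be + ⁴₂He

Conserve mass number: A + 9 = 7 + 4, so A = 2.
Conserve atomic number: Z + 5 = 4 + 2, so Z = 1.
A = 2 and Z = 1 is ²₁H — a deuteron.

deuteron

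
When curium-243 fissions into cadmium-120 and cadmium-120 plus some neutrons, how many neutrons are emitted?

3

Conserve mass number: 243 = 120 + 120 + k, so k = 243 − 240 = 3.
Check atomic number: 96 = 48 + 48 + 0 = 96. ✓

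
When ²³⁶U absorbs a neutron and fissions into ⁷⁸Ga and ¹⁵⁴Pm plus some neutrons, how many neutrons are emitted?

5

Conserve mass number: 237 = 78 + 154 + k, so k = 237 − 232 = 5.
Check atomic number: 92 = 31 + 61 + 0 = 92. ✓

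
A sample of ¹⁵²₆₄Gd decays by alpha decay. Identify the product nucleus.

Alpha decay: mass number changes by -4, atomic number by -2.
A: 152 − 4 = 148; Z: 64 − 2 = 62.
Z = 62 is samarium, so the daughter is ¹⁴⁸₆₂Sm.

Sm-148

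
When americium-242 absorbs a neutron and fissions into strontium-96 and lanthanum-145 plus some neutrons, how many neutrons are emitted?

Conserve mass number: 243 = 96 + 145 + k, so k = 243 − 241 = 2.
Check atomic number: 95 = 38 + 57 + 0 = 95. ✓

2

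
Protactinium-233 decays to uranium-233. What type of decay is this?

beta-minus decay

ΔA = 233 − 233 = 0; ΔZ = 92 − 91 = +1.
A is unchanged and Z rises by 1 — a neutron has become a proton (β⁻ decay).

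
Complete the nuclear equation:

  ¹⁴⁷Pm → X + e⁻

Sm-147

Conserve mass number: 147 = A + 0, so A = 147.
Conserve atomic number: 61 = Z − 1, so Z = 62.
Z = 62 is samarium, so the species is ¹⁴⁷Sm.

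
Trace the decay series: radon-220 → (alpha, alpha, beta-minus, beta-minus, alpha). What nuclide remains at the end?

Pb-208

Start: (A, Z) = (220, 86).
After α: (216, 84).
After α: (212, 82).
After β⁻: (212, 83).
After β⁻: (212, 84).
After α: (208, 82).
Z = 82 is lead.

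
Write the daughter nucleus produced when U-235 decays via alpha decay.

Th-231

Alpha decay: mass number changes by -4, atomic number by -2.
A: 235 − 4 = 231; Z: 92 − 2 = 90.
Z = 90 is thorium, so the daughter is Th-231.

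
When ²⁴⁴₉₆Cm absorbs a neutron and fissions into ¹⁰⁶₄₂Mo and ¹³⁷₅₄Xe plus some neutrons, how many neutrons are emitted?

2

Conserve mass number: 245 = 106 + 137 + k, so k = 245 − 243 = 2.
Check atomic number: 96 = 42 + 54 + 0 = 96. ✓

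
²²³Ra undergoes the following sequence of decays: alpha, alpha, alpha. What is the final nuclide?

Start: (A, Z) = (223, 88).
After α: (219, 86).
After α: (215, 84).
After α: (211, 82).
Z = 82 is lead.

Pb-211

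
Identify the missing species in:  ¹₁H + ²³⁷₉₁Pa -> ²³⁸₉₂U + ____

Conserve mass number: 1 + 237 = 238 + A, so A = 0.
Conserve atomic number: 1 + 91 = 92 + Z, so Z = 0.
A = 0 and Z = 0 is ⁰₀γ — a gamma ray.

gamma ray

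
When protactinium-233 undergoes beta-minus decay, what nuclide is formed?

Beta-minus decay: mass number changes by +0, atomic number by +1.
A: 233 = 233; Z: 91 + 1 = 92.
Z = 92 is uranium, so the daughter is uranium-233.

U-233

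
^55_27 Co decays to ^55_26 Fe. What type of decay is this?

beta-plus decay or electron capture

ΔA = 55 − 55 = 0; ΔZ = 26 − 27 = -1.
A is unchanged and Z drops by 1 — a proton has become a neutron (β⁺ emission or electron capture).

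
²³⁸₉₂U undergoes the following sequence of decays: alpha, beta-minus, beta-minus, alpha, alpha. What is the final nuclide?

Ra-226

Start: (A, Z) = (238, 92).
After α: (234, 90).
After β⁻: (234, 91).
After β⁻: (234, 92).
After α: (230, 90).
After α: (226, 88).
Z = 88 is radium.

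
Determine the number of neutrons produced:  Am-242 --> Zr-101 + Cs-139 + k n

Conserve mass number: 242 = 101 + 139 + k, so k = 242 − 240 = 2.
Check atomic number: 95 = 40 + 55 + 0 = 95. ✓

2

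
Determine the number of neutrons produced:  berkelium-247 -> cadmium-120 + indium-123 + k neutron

Conserve mass number: 247 = 120 + 123 + k, so k = 247 − 243 = 4.
Check atomic number: 97 = 48 + 49 + 0 = 97. ✓

4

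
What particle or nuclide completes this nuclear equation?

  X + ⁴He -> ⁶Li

deuteron

Conserve mass number: A + 4 = 6, so A = 2.
Conserve atomic number: Z + 2 = 3, so Z = 1.
A = 2 and Z = 1 is ²H — a deuteron.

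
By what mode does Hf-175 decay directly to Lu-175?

beta-plus decay or electron capture

ΔA = 175 − 175 = 0; ΔZ = 71 − 72 = -1.
A is unchanged and Z drops by 1 — a proton has become a neutron (β⁺ emission or electron capture).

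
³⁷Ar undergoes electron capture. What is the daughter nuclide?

Cl-37

Electron capture: mass number changes by +0, atomic number by -1.
A: 37 = 37; Z: 18 − 1 = 17.
Z = 17 is chlorine, so the daughter is ³⁷Cl.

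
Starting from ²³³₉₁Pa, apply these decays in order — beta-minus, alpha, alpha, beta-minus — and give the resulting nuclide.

Start: (A, Z) = (233, 91).
After β⁻: (233, 92).
After α: (229, 90).
After α: (225, 88).
After β⁻: (225, 89).
Z = 89 is actinium.

Ac-225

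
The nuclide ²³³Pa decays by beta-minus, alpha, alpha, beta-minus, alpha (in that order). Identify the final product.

Fr-221

Start: (A, Z) = (233, 91).
After β⁻: (233, 92).
After α: (229, 90).
After α: (225, 88).
After β⁻: (225, 89).
After α: (221, 87).
Z = 87 is francium.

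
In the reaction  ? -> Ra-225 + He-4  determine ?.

Th-229

Conserve mass number: A = 225 + 4, so A = 229.
Conserve atomic number: Z = 88 + 2, so Z = 90.
Z = 90 is thorium, so the species is Th-229.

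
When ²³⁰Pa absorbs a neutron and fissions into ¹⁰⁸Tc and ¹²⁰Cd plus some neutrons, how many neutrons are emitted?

Conserve mass number: 231 = 108 + 120 + k, so k = 231 − 228 = 3.
Check atomic number: 91 = 43 + 48 + 0 = 91. ✓

3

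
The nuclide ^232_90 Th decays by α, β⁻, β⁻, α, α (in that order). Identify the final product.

Start: (A, Z) = (232, 90).
After α: (228, 88).
After β⁻: (228, 89).
After β⁻: (228, 90).
After α: (224, 88).
After α: (220, 86).
Z = 86 is radon.

Rn-220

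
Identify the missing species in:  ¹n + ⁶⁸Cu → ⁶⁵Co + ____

Conserve mass number: 1 + 68 = 65 + A, so A = 4.
Conserve atomic number: 0 + 29 = 27 + Z, so Z = 2.
A = 4 and Z = 2 is ⁴He — an alpha particle.

alpha particle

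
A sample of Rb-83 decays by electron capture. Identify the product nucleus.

Kr-83

Electron capture: mass number changes by +0, atomic number by -1.
A: 83 = 83; Z: 37 − 1 = 36.
Z = 36 is krypton, so the daughter is Kr-83.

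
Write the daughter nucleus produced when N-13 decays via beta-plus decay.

C-13

Beta-plus decay: mass number changes by +0, atomic number by -1.
A: 13 = 13; Z: 7 − 1 = 6.
Z = 6 is carbon, so the daughter is C-13.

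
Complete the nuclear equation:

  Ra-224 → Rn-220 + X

alpha particle

Conserve mass number: 224 = 220 + A, so A = 4.
Conserve atomic number: 88 = 86 + Z, so Z = 2.
A = 4 and Z = 2 is He-4 — an alpha particle.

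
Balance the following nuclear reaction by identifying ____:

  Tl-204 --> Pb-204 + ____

Conserve mass number: 204 = 204 + A, so A = 0.
Conserve atomic number: 81 = 82 + Z, so Z = -1.
A = 0 and Z = -1 is e⁻ — a beta-minus particle.

beta-minus particle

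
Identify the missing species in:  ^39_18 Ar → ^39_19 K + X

beta-minus particle

Conserve mass number: 39 = 39 + A, so A = 0.
Conserve atomic number: 18 = 19 + Z, so Z = -1.
A = 0 and Z = -1 is ^0_-1 e — a beta-minus particle.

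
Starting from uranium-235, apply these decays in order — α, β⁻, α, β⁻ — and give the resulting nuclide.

Th-227

Start: (A, Z) = (235, 92).
After α: (231, 90).
After β⁻: (231, 91).
After α: (227, 89).
After β⁻: (227, 90).
Z = 90 is thorium.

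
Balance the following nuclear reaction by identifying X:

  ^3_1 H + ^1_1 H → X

Conserve mass number: 3 + 1 = A, so A = 4.
Conserve atomic number: 1 + 1 = Z, so Z = 2.
A = 4 and Z = 2 is ^4_2 He — an alpha particle.

He-4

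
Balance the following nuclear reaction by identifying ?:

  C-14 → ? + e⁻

N-14

Conserve mass number: 14 = A + 0, so A = 14.
Conserve atomic number: 6 = Z − 1, so Z = 7.
Z = 7 is nitrogen, so the species is N-14.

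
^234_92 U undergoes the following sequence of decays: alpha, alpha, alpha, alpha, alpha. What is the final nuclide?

Start: (A, Z) = (234, 92).
After α: (230, 90).
After α: (226, 88).
After α: (222, 86).
After α: (218, 84).
After α: (214, 82).
Z = 82 is lead.

Pb-214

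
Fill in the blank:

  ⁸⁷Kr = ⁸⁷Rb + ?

beta-minus particle

Conserve mass number: 87 = 87 + A, so A = 0.
Conserve atomic number: 36 = 37 + Z, so Z = -1.
A = 0 and Z = -1 is e⁻ — a beta-minus particle.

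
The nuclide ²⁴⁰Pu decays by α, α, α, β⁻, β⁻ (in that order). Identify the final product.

Start: (A, Z) = (240, 94).
After α: (236, 92).
After α: (232, 90).
After α: (228, 88).
After β⁻: (228, 89).
After β⁻: (228, 90).
Z = 90 is thorium.

Th-228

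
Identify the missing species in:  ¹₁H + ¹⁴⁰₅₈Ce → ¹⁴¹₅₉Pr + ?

gamma ray

Conserve mass number: 1 + 140 = 141 + A, so A = 0.
Conserve atomic number: 1 + 58 = 59 + Z, so Z = 0.
A = 0 and Z = 0 is ⁰₀γ — a gamma ray.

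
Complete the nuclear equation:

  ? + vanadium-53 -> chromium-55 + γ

deuteron

Conserve mass number: A + 53 = 55 + 0, so A = 2.
Conserve atomic number: Z + 23 = 24 + 0, so Z = 1.
A = 2 and Z = 1 is hydrogen-2 — a deuteron.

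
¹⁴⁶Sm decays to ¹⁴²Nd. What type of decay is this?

ΔA = 142 − 146 = -4; ΔZ = 60 − 62 = -2.
A drops by 4 and Z drops by 2 — the signature of alpha emission.

alpha decay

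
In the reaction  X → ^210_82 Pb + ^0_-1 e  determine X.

Tl-210

Conserve mass number: A = 210 + 0, so A = 210.
Conserve atomic number: Z = 82 − 1, so Z = 81.
Z = 81 is thallium, so the species is ^210_81 Tl.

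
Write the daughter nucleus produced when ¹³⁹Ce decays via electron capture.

La-139

Electron capture: mass number changes by +0, atomic number by -1.
A: 139 = 139; Z: 58 − 1 = 57.
Z = 57 is lanthanum, so the daughter is ¹³⁹La.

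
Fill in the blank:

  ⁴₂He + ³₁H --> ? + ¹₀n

Li-6

Conserve mass number: 4 + 3 = A + 1, so A = 6.
Conserve atomic number: 2 + 1 = Z + 0, so Z = 3.
Z = 3 is lithium, so the species is ⁶₃Li.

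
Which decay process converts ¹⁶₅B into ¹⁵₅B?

neutron emission

ΔA = 15 − 16 = -1; ΔZ = 5 − 5 = +0.
A drops by 1 with Z unchanged — a neutron was emitted.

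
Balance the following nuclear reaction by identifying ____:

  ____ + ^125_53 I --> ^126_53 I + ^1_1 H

Conserve mass number: A + 125 = 126 + 1, so A = 2.
Conserve atomic number: Z + 53 = 53 + 1, so Z = 1.
A = 2 and Z = 1 is ^2_1 H — a deuteron.

deuteron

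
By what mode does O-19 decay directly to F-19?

beta-minus decay

ΔA = 19 − 19 = 0; ΔZ = 9 − 8 = +1.
A is unchanged and Z rises by 1 — a neutron has become a proton (β⁻ decay).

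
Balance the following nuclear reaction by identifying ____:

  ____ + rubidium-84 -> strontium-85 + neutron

Conserve mass number: A + 84 = 85 + 1, so A = 2.
Conserve atomic number: Z + 37 = 38 + 0, so Z = 1.
A = 2 and Z = 1 is hydrogen-2 — a deuteron.

deuteron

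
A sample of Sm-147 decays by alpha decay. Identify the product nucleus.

Nd-143

Alpha decay: mass number changes by -4, atomic number by -2.
A: 147 − 4 = 143; Z: 62 − 2 = 60.
Z = 60 is neodymium, so the daughter is Nd-143.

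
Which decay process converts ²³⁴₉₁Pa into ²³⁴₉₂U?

ΔA = 234 − 234 = 0; ΔZ = 92 − 91 = +1.
A is unchanged and Z rises by 1 — a neutron has become a proton (β⁻ decay).

beta-minus decay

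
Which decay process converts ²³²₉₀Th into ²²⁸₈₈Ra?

alpha decay

ΔA = 228 − 232 = -4; ΔZ = 88 − 90 = -2.
A drops by 4 and Z drops by 2 — the signature of alpha emission.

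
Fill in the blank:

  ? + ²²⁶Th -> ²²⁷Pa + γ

Conserve mass number: A + 226 = 227 + 0, so A = 1.
Conserve atomic number: Z + 90 = 91 + 0, so Z = 1.
A = 1 and Z = 1 is ¹H — a proton.

proton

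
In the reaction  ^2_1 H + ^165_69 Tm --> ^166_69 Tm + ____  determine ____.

proton

Conserve mass number: 2 + 165 = 166 + A, so A = 1.
Conserve atomic number: 1 + 69 = 69 + Z, so Z = 1.
A = 1 and Z = 1 is ^1_1 H — a proton.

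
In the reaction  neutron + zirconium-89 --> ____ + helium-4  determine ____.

Conserve mass number: 1 + 89 = A + 4, so A = 86.
Conserve atomic number: 0 + 40 = Z + 2, so Z = 38.
Z = 38 is strontium, so the species is strontium-86.

Sr-86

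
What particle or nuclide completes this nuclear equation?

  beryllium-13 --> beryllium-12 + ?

Conserve mass number: 13 = 12 + A, so A = 1.
Conserve atomic number: 4 = 4 + Z, so Z = 0.
A = 1 and Z = 0 is neutron — a neutron.

neutron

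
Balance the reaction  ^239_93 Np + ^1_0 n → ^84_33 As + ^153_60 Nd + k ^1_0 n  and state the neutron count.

Conserve mass number: 240 = 84 + 153 + k, so k = 240 − 237 = 3.
Check atomic number: 93 = 33 + 60 + 0 = 93. ✓

3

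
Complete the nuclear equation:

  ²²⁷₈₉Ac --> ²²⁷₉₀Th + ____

beta-minus particle

Conserve mass number: 227 = 227 + A, so A = 0.
Conserve atomic number: 89 = 90 + Z, so Z = -1.
A = 0 and Z = -1 is ⁰₋₁e — a beta-minus particle.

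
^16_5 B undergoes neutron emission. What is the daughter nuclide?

B-15

Neutron emission: mass number changes by -1, atomic number by +0.
A: 16 − 1 = 15; Z: 5 = 5.
Z = 5 is boron, so the daughter is ^15_5 B.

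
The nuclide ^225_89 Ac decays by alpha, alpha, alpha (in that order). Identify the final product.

Start: (A, Z) = (225, 89).
After α: (221, 87).
After α: (217, 85).
After α: (213, 83).
Z = 83 is bismuth.

Bi-213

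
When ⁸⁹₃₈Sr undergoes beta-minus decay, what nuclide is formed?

Beta-minus decay: mass number changes by +0, atomic number by +1.
A: 89 = 89; Z: 38 + 1 = 39.
Z = 39 is yttrium, so the daughter is ⁸⁹₃₉Y.

Y-89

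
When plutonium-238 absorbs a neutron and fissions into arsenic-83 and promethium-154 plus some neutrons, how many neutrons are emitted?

Conserve mass number: 239 = 83 + 154 + k, so k = 239 − 237 = 2.
Check atomic number: 94 = 33 + 61 + 0 = 94. ✓

2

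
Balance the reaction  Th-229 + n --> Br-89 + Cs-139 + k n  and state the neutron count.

Conserve mass number: 230 = 89 + 139 + k, so k = 230 − 228 = 2.
Check atomic number: 90 = 35 + 55 + 0 = 90. ✓

2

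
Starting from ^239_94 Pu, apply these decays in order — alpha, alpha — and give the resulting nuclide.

Th-231

Start: (A, Z) = (239, 94).
After α: (235, 92).
After α: (231, 90).
Z = 90 is thorium.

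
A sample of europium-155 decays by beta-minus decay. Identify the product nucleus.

Gd-155

Beta-minus decay: mass number changes by +0, atomic number by +1.
A: 155 = 155; Z: 63 + 1 = 64.
Z = 64 is gadolinium, so the daughter is gadolinium-155.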